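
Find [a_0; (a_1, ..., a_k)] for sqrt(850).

Write x_i = (sqrt(850) + m_i)/d_i with (m_0, d_0) = (0, 1). a_0 = floor(sqrt(850)) = 29, since 29^2 = 841 <= 850 < 900 = 30^2.
Iterate m_{i+1} = d_i*a_i - m_i, d_{i+1} = (850 - m_{i+1}^2)/d_i, a_{i+1} = floor((a_0 + m_{i+1})/d_{i+1}):
  m_1 = 1*29 - 0 = 29, d_1 = (850 - 29^2)/1 = 9/1 = 9, a_1 = floor((29 + 29)/9) = 6.
  m_2 = 9*6 - 29 = 25, d_2 = (850 - 25^2)/9 = 225/9 = 25, a_2 = floor((29 + 25)/25) = 2.
  m_3 = 25*2 - 25 = 25, d_3 = (850 - 25^2)/25 = 225/25 = 9, a_3 = floor((29 + 25)/9) = 6.
  m_4 = 9*6 - 25 = 29, d_4 = (850 - 29^2)/9 = 9/9 = 1, a_4 = floor((29 + 29)/1) = 58.
  m_5 = 1*58 - 29 = 29, d_5 = (850 - 29^2)/1 = 9/1 = 9: (m_5, d_5) = (m_1, d_1) = (29, 9), so from here the quotients repeat a_1, ..., a_4; the period length is 4.
Hence the expansion of sqrt(850) is a_0 = 29 followed by the repeating block 6, 2, 6, 58 (period 4).

[29; (6, 2, 6, 58)]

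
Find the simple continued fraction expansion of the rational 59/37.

Run the Euclidean algorithm on 59 and 37; the successive quotients are the partial quotients a_0, a_1, ... (each step inverts the fractional part left over by the previous one):
  59 = 1*37 + 22, so a_0 = 1.
  37 = 1*22 + 15, so a_1 = 1.
  22 = 1*15 + 7, so a_2 = 1.
  15 = 2*7 + 1, so a_3 = 2.
  7 = 7*1 + 0, so a_4 = 7.
The remainder reaches 0 after 5 divisions, so the expansion has 5 partial quotients, read off in order.

[1; 1, 1, 2, 7]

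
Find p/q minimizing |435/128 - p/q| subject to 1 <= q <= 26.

Expand x = 435/128 as a continued fraction with the Euclidean algorithm:
  435 = 3*128 + 51, so a_0 = 3.
  128 = 2*51 + 26, so a_1 = 2.
  51 = 1*26 + 25, so a_2 = 1.
  26 = 1*25 + 1, so a_3 = 1.
  25 = 25*1 + 0, so a_4 = 25.
so x = [3; 2, 1, 1, 25].
Convergents (p_i = a_i*p_{i-1} + p_{i-2}, q_i = a_i*q_{i-1} + q_{i-2} with p_{-2}=0, p_{-1}=1, q_{-2}=1, q_{-1}=0), until the denominator exceeds 26:
  i=0: a_0=3, p_0 = 3*1 + 0 = 3, q_0 = 3*0 + 1 = 1.
  i=1: a_1=2, p_1 = 2*3 + 1 = 7, q_1 = 2*1 + 0 = 2.
  i=2: a_2=1, p_2 = 1*7 + 3 = 10, q_2 = 1*2 + 1 = 3.
  i=3: a_3=1, p_3 = 1*10 + 7 = 17, q_3 = 1*3 + 2 = 5.
  i=4: a_4=25, p_4 = 25*17 + 10 = 435, q_4 = 25*5 + 3 = 128.
q_4 = 128 > 26, so the last convergent with denominator <= 26 is p_3/q_3 = 17/5.
The closest fraction with denominator <= 26 is either p_3/q_3 or the intermediate fraction (k*p_3 + p_2)/(k*q_3 + q_2) with the largest k >= 1 whose denominator stays <= 26; these approach x as k grows, and every other convergent or intermediate fraction in range is farther away.
Largest k: floor((26 - q_2)/q_3) = floor((26 - 3)/5) = 4.
That gives (4*17 + 10)/(4*5 + 3) = 78/23.
Compare the errors: |x - 17/5| = |435*5 - 17*128|/(128*5) = 1/640, and |x - 78/23| = |435*23 - 78*128|/(128*23) = 21/2944.
Cross-multiplying, 1*2944 = 2944 < 13440 = 21*640, so 1/640 is smaller: the convergent 17/5 is closer to x than 78/23.

17/5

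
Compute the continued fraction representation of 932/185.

[5; 26, 2, 3]

Run the Euclidean algorithm on 932 and 185; the successive quotients are the partial quotients a_0, a_1, ... (each step inverts the fractional part left over by the previous one):
  932 = 5*185 + 7, so a_0 = 5.
  185 = 26*7 + 3, so a_1 = 26.
  7 = 2*3 + 1, so a_2 = 2.
  3 = 3*1 + 0, so a_3 = 3.
The remainder reaches 0 after 4 divisions, so the expansion has 4 partial quotients, read off in order.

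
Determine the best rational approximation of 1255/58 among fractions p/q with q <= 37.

779/36

Expand x = 1255/58 as a continued fraction with the Euclidean algorithm:
  1255 = 21*58 + 37, so a_0 = 21.
  58 = 1*37 + 21, so a_1 = 1.
  37 = 1*21 + 16, so a_2 = 1.
  21 = 1*16 + 5, so a_3 = 1.
  16 = 3*5 + 1, so a_4 = 3.
  5 = 5*1 + 0, so a_5 = 5.
so x = [21; 1, 1, 1, 3, 5].
Convergents (p_i = a_i*p_{i-1} + p_{i-2}, q_i = a_i*q_{i-1} + q_{i-2} with p_{-2}=0, p_{-1}=1, q_{-2}=1, q_{-1}=0), until the denominator exceeds 37:
  i=0: a_0=21, p_0 = 21*1 + 0 = 21, q_0 = 21*0 + 1 = 1.
  i=1: a_1=1, p_1 = 1*21 + 1 = 22, q_1 = 1*1 + 0 = 1.
  i=2: a_2=1, p_2 = 1*22 + 21 = 43, q_2 = 1*1 + 1 = 2.
  i=3: a_3=1, p_3 = 1*43 + 22 = 65, q_3 = 1*2 + 1 = 3.
  i=4: a_4=3, p_4 = 3*65 + 43 = 238, q_4 = 3*3 + 2 = 11.
  i=5: a_5=5, p_5 = 5*238 + 65 = 1255, q_5 = 5*11 + 3 = 58.
q_5 = 58 > 37, so the last convergent with denominator <= 37 is p_4/q_4 = 238/11.
The closest fraction with denominator <= 37 is either p_4/q_4 or the intermediate fraction (k*p_4 + p_3)/(k*q_4 + q_3) with the largest k >= 1 whose denominator stays <= 37; these approach x as k grows, and every other convergent or intermediate fraction in range is farther away.
Largest k: floor((37 - q_3)/q_4) = floor((37 - 3)/11) = 3.
That gives (3*238 + 65)/(3*11 + 3) = 779/36.
Compare the errors: |x - 238/11| = |1255*11 - 238*58|/(58*11) = 1/638, and |x - 779/36| = |1255*36 - 779*58|/(58*36) = 2/2088.
Cross-multiplying, 2*638 = 1276 < 2088 = 1*2088, so 2/2088 is smaller: the intermediate fraction 779/36 is closer to x than 238/11.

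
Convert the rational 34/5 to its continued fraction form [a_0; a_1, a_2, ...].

[6; 1, 4]

Run the Euclidean algorithm on 34 and 5; the successive quotients are the partial quotients a_0, a_1, ... (each step inverts the fractional part left over by the previous one):
  34 = 6*5 + 4, so a_0 = 6.
  5 = 1*4 + 1, so a_1 = 1.
  4 = 4*1 + 0, so a_2 = 4.
The remainder reaches 0 after 3 divisions, so the expansion has 3 partial quotients, read off in order.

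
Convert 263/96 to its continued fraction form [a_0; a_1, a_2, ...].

[2; 1, 2, 1, 5, 4]

Run the Euclidean algorithm on 263 and 96; the successive quotients are the partial quotients a_0, a_1, ... (each step inverts the fractional part left over by the previous one):
  263 = 2*96 + 71, so a_0 = 2.
  96 = 1*71 + 25, so a_1 = 1.
  71 = 2*25 + 21, so a_2 = 2.
  25 = 1*21 + 4, so a_3 = 1.
  21 = 5*4 + 1, so a_4 = 5.
  4 = 4*1 + 0, so a_5 = 4.
The remainder reaches 0 after 6 divisions, so the expansion has 6 partial quotients, read off in order.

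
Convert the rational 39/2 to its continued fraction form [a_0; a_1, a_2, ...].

[19; 2]

Run the Euclidean algorithm on 39 and 2; the successive quotients are the partial quotients a_0, a_1, ... (each step inverts the fractional part left over by the previous one):
  39 = 19*2 + 1, so a_0 = 19.
  2 = 2*1 + 0, so a_1 = 2.
The remainder reaches 0 after 2 divisions, so the expansion has 2 partial quotients, read off in order.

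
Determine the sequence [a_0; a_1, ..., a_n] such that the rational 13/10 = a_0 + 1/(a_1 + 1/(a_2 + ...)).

[1; 3, 3]

Run the Euclidean algorithm on 13 and 10; the successive quotients are the partial quotients a_0, a_1, ... (each step inverts the fractional part left over by the previous one):
  13 = 1*10 + 3, so a_0 = 1.
  10 = 3*3 + 1, so a_1 = 3.
  3 = 3*1 + 0, so a_2 = 3.
The remainder reaches 0 after 3 divisions, so the expansion has 3 partial quotients, read off in order.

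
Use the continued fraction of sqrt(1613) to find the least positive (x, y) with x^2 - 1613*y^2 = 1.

First expand sqrt(1613) as a continued fraction. With x_i = (sqrt(1613) + m_i)/d_i and (m_0, d_0) = (0, 1): a_0 = floor(sqrt(1613)) = 40, since 40^2 = 1600 <= 1613 < 1681 = 41^2.
Iterate m_{i+1} = d_i*a_i - m_i, d_{i+1} = (1613 - m_{i+1}^2)/d_i, a_{i+1} = floor((a_0 + m_{i+1})/d_{i+1}):
  m_1 = 1*40 - 0 = 40, d_1 = (1613 - 40^2)/1 = 13/1 = 13, a_1 = floor((40 + 40)/13) = 6.
  m_2 = 13*6 - 40 = 38, d_2 = (1613 - 38^2)/13 = 169/13 = 13, a_2 = floor((40 + 38)/13) = 6.
  m_3 = 13*6 - 38 = 40, d_3 = (1613 - 40^2)/13 = 13/13 = 1, a_3 = floor((40 + 40)/1) = 80.
  m_4 = 1*80 - 40 = 40, d_4 = (1613 - 40^2)/1 = 13/1 = 13: (m_4, d_4) = (m_1, d_1) = (40, 13), so from here the quotients repeat a_1, ..., a_3; the period length is 3.
So sqrt(1613) = [40; (6, 6, 80)] with period length k = 3.
k is odd, so (p_{k-1}, q_{k-1}) only solves x^2 - 1613y^2 = -1 and the fundamental solution of x^2 - 1613y^2 = 1 is (p_{2k-1}, q_{2k-1}) = (p_5, q_5); compute convergents through index 5, running through the period twice.
Convergents (p_i = a_i*p_{i-1} + p_{i-2}, q_i = a_i*q_{i-1} + q_{i-2} with p_{-2}=0, p_{-1}=1, q_{-2}=1, q_{-1}=0):
  i=0: a_0=40, p_0 = 40*1 + 0 = 40, q_0 = 40*0 + 1 = 1.
  i=1: a_1=6, p_1 = 6*40 + 1 = 241, q_1 = 6*1 + 0 = 6.
  i=2: a_2=6, p_2 = 6*241 + 40 = 1486, q_2 = 6*6 + 1 = 37.
  i=3: a_3=80, p_3 = 80*1486 + 241 = 119121, q_3 = 80*37 + 6 = 2966.
  i=4: a_4=6, p_4 = 6*119121 + 1486 = 716212, q_4 = 6*2966 + 37 = 17833.
  i=5: a_5=6, p_5 = 6*716212 + 119121 = 4416393, q_5 = 6*17833 + 2966 = 109964.
Indeed p_2^2 - 1613*q_2^2 = 2208196 - 2208197 = -1, not +1.
Check: 4416393^2 - 1613*109964^2 = 19504527130449 - 19504527130448 = 1, so (x, y) = (4416393, 109964) solves the equation, and by the theorem it is the least positive solution.

(x, y) = (4416393, 109964)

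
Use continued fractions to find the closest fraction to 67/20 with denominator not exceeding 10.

10/3

Expand x = 67/20 as a continued fraction with the Euclidean algorithm:
  67 = 3*20 + 7, so a_0 = 3.
  20 = 2*7 + 6, so a_1 = 2.
  7 = 1*6 + 1, so a_2 = 1.
  6 = 6*1 + 0, so a_3 = 6.
so x = [3; 2, 1, 6].
Convergents (p_i = a_i*p_{i-1} + p_{i-2}, q_i = a_i*q_{i-1} + q_{i-2} with p_{-2}=0, p_{-1}=1, q_{-2}=1, q_{-1}=0), until the denominator exceeds 10:
  i=0: a_0=3, p_0 = 3*1 + 0 = 3, q_0 = 3*0 + 1 = 1.
  i=1: a_1=2, p_1 = 2*3 + 1 = 7, q_1 = 2*1 + 0 = 2.
  i=2: a_2=1, p_2 = 1*7 + 3 = 10, q_2 = 1*2 + 1 = 3.
  i=3: a_3=6, p_3 = 6*10 + 7 = 67, q_3 = 6*3 + 2 = 20.
q_3 = 20 > 10, so the last convergent with denominator <= 10 is p_2/q_2 = 10/3.
The closest fraction with denominator <= 10 is either p_2/q_2 or the intermediate fraction (k*p_2 + p_1)/(k*q_2 + q_1) with the largest k >= 1 whose denominator stays <= 10; these approach x as k grows, and every other convergent or intermediate fraction in range is farther away.
Largest k: floor((10 - q_1)/q_2) = floor((10 - 2)/3) = 2.
That gives (2*10 + 7)/(2*3 + 2) = 27/8.
Compare the errors: |x - 10/3| = |67*3 - 10*20|/(20*3) = 1/60, and |x - 27/8| = |67*8 - 27*20|/(20*8) = 4/160.
Cross-multiplying, 1*160 = 160 < 240 = 4*60, so 1/60 is smaller: the convergent 10/3 is closer to x than 27/8.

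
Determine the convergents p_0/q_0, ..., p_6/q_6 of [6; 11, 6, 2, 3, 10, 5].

6/1, 67/11, 408/67, 883/145, 3057/502, 31453/5165, 160322/26327

Using the convergent recurrence p_i = a_i*p_{i-1} + p_{i-2}, q_i = a_i*q_{i-1} + q_{i-2} with p_{-2}=0, p_{-1}=1, q_{-2}=1, q_{-1}=0:
  i=0: a_0=6, p_0 = 6*1 + 0 = 6, q_0 = 6*0 + 1 = 1.
  i=1: a_1=11, p_1 = 11*6 + 1 = 67, q_1 = 11*1 + 0 = 11.
  i=2: a_2=6, p_2 = 6*67 + 6 = 408, q_2 = 6*11 + 1 = 67.
  i=3: a_3=2, p_3 = 2*408 + 67 = 883, q_3 = 2*67 + 11 = 145.
  i=4: a_4=3, p_4 = 3*883 + 408 = 3057, q_4 = 3*145 + 67 = 502.
  i=5: a_5=10, p_5 = 10*3057 + 883 = 31453, q_5 = 10*502 + 145 = 5165.
  i=6: a_6=5, p_6 = 5*31453 + 3057 = 160322, q_6 = 5*5165 + 502 = 26327.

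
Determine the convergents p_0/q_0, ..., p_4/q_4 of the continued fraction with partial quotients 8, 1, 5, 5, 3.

Using the convergent recurrence p_i = a_i*p_{i-1} + p_{i-2}, q_i = a_i*q_{i-1} + q_{i-2} with p_{-2}=0, p_{-1}=1, q_{-2}=1, q_{-1}=0:
  i=0: a_0=8, p_0 = 8*1 + 0 = 8, q_0 = 8*0 + 1 = 1.
  i=1: a_1=1, p_1 = 1*8 + 1 = 9, q_1 = 1*1 + 0 = 1.
  i=2: a_2=5, p_2 = 5*9 + 8 = 53, q_2 = 5*1 + 1 = 6.
  i=3: a_3=5, p_3 = 5*53 + 9 = 274, q_3 = 5*6 + 1 = 31.
  i=4: a_4=3, p_4 = 3*274 + 53 = 875, q_4 = 3*31 + 6 = 99.

8/1, 9/1, 53/6, 274/31, 875/99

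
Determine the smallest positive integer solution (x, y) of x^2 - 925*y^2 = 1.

(x, y) = (1555849, 51156)

First expand sqrt(925) as a continued fraction. With x_i = (sqrt(925) + m_i)/d_i and (m_0, d_0) = (0, 1): a_0 = floor(sqrt(925)) = 30, since 30^2 = 900 <= 925 < 961 = 31^2.
Iterate m_{i+1} = d_i*a_i - m_i, d_{i+1} = (925 - m_{i+1}^2)/d_i, a_{i+1} = floor((a_0 + m_{i+1})/d_{i+1}):
  m_1 = 1*30 - 0 = 30, d_1 = (925 - 30^2)/1 = 25/1 = 25, a_1 = floor((30 + 30)/25) = 2.
  m_2 = 25*2 - 30 = 20, d_2 = (925 - 20^2)/25 = 525/25 = 21, a_2 = floor((30 + 20)/21) = 2.
  m_3 = 21*2 - 20 = 22, d_3 = (925 - 22^2)/21 = 441/21 = 21, a_3 = floor((30 + 22)/21) = 2.
  m_4 = 21*2 - 22 = 20, d_4 = (925 - 20^2)/21 = 525/21 = 25, a_4 = floor((30 + 20)/25) = 2.
  m_5 = 25*2 - 20 = 30, d_5 = (925 - 30^2)/25 = 25/25 = 1, a_5 = floor((30 + 30)/1) = 60.
  m_6 = 1*60 - 30 = 30, d_6 = (925 - 30^2)/1 = 25/1 = 25: (m_6, d_6) = (m_1, d_1) = (30, 25), so from here the quotients repeat a_1, ..., a_5; the period length is 5.
So sqrt(925) = [30; (2, 2, 2, 2, 60)] with period length k = 5.
k is odd, so (p_{k-1}, q_{k-1}) only solves x^2 - 925y^2 = -1 and the fundamental solution of x^2 - 925y^2 = 1 is (p_{2k-1}, q_{2k-1}) = (p_9, q_9); compute convergents through index 9, running through the period twice.
Convergents (p_i = a_i*p_{i-1} + p_{i-2}, q_i = a_i*q_{i-1} + q_{i-2} with p_{-2}=0, p_{-1}=1, q_{-2}=1, q_{-1}=0):
  i=0: a_0=30, p_0 = 30*1 + 0 = 30, q_0 = 30*0 + 1 = 1.
  i=1: a_1=2, p_1 = 2*30 + 1 = 61, q_1 = 2*1 + 0 = 2.
  i=2: a_2=2, p_2 = 2*61 + 30 = 152, q_2 = 2*2 + 1 = 5.
  i=3: a_3=2, p_3 = 2*152 + 61 = 365, q_3 = 2*5 + 2 = 12.
  i=4: a_4=2, p_4 = 2*365 + 152 = 882, q_4 = 2*12 + 5 = 29.
  i=5: a_5=60, p_5 = 60*882 + 365 = 53285, q_5 = 60*29 + 12 = 1752.
  i=6: a_6=2, p_6 = 2*53285 + 882 = 107452, q_6 = 2*1752 + 29 = 3533.
  i=7: a_7=2, p_7 = 2*107452 + 53285 = 268189, q_7 = 2*3533 + 1752 = 8818.
  i=8: a_8=2, p_8 = 2*268189 + 107452 = 643830, q_8 = 2*8818 + 3533 = 21169.
  i=9: a_9=2, p_9 = 2*643830 + 268189 = 1555849, q_9 = 2*21169 + 8818 = 51156.
Indeed p_4^2 - 925*q_4^2 = 777924 - 777925 = -1, not +1.
Check: 1555849^2 - 925*51156^2 = 2420666110801 - 2420666110800 = 1, so (x, y) = (1555849, 51156) solves the equation, and by the theorem it is the least positive solution.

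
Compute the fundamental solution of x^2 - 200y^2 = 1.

(x, y) = (99, 7)

First expand sqrt(200) as a continued fraction. With x_i = (sqrt(200) + m_i)/d_i and (m_0, d_0) = (0, 1): a_0 = floor(sqrt(200)) = 14, since 14^2 = 196 <= 200 < 225 = 15^2.
Iterate m_{i+1} = d_i*a_i - m_i, d_{i+1} = (200 - m_{i+1}^2)/d_i, a_{i+1} = floor((a_0 + m_{i+1})/d_{i+1}):
  m_1 = 1*14 - 0 = 14, d_1 = (200 - 14^2)/1 = 4/1 = 4, a_1 = floor((14 + 14)/4) = 7.
  m_2 = 4*7 - 14 = 14, d_2 = (200 - 14^2)/4 = 4/4 = 1, a_2 = floor((14 + 14)/1) = 28.
  m_3 = 1*28 - 14 = 14, d_3 = (200 - 14^2)/1 = 4/1 = 4: (m_3, d_3) = (m_1, d_1) = (14, 4), so from here the quotients repeat a_1, a_2; the period length is 2.
So sqrt(200) = [14; (7, 28)] with period length k = 2.
k is even, so the fundamental solution of x^2 - 200y^2 = 1 is (p_{k-1}, q_{k-1}) = (p_1, q_1); compute convergents through index 1.
Convergents (p_i = a_i*p_{i-1} + p_{i-2}, q_i = a_i*q_{i-1} + q_{i-2} with p_{-2}=0, p_{-1}=1, q_{-2}=1, q_{-1}=0):
  i=0: a_0=14, p_0 = 14*1 + 0 = 14, q_0 = 14*0 + 1 = 1.
  i=1: a_1=7, p_1 = 7*14 + 1 = 99, q_1 = 7*1 + 0 = 7.
Check: 99^2 - 200*7^2 = 9801 - 9800 = 1, so (x, y) = (99, 7) solves the equation, and by the theorem it is the least positive solution.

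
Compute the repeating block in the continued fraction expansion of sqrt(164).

[12; (1, 4, 6, 4, 1, 24)]

Write x_i = (sqrt(164) + m_i)/d_i with (m_0, d_0) = (0, 1). a_0 = floor(sqrt(164)) = 12, since 12^2 = 144 <= 164 < 169 = 13^2.
Iterate m_{i+1} = d_i*a_i - m_i, d_{i+1} = (164 - m_{i+1}^2)/d_i, a_{i+1} = floor((a_0 + m_{i+1})/d_{i+1}):
  m_1 = 1*12 - 0 = 12, d_1 = (164 - 12^2)/1 = 20/1 = 20, a_1 = floor((12 + 12)/20) = 1.
  m_2 = 20*1 - 12 = 8, d_2 = (164 - 8^2)/20 = 100/20 = 5, a_2 = floor((12 + 8)/5) = 4.
  m_3 = 5*4 - 8 = 12, d_3 = (164 - 12^2)/5 = 20/5 = 4, a_3 = floor((12 + 12)/4) = 6.
  m_4 = 4*6 - 12 = 12, d_4 = (164 - 12^2)/4 = 20/4 = 5, a_4 = floor((12 + 12)/5) = 4.
  m_5 = 5*4 - 12 = 8, d_5 = (164 - 8^2)/5 = 100/5 = 20, a_5 = floor((12 + 8)/20) = 1.
  m_6 = 20*1 - 8 = 12, d_6 = (164 - 12^2)/20 = 20/20 = 1, a_6 = floor((12 + 12)/1) = 24.
  m_7 = 1*24 - 12 = 12, d_7 = (164 - 12^2)/1 = 20/1 = 20: (m_7, d_7) = (m_1, d_1) = (12, 20), so from here the quotients repeat a_1, ..., a_6; the period length is 6.
Hence the expansion of sqrt(164) is a_0 = 12 followed by the repeating block 1, 4, 6, 4, 1, 24 (period 6).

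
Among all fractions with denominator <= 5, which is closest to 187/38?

Expand x = 187/38 as a continued fraction with the Euclidean algorithm:
  187 = 4*38 + 35, so a_0 = 4.
  38 = 1*35 + 3, so a_1 = 1.
  35 = 11*3 + 2, so a_2 = 11.
  3 = 1*2 + 1, so a_3 = 1.
  2 = 2*1 + 0, so a_4 = 2.
so x = [4; 1, 11, 1, 2].
Convergents (p_i = a_i*p_{i-1} + p_{i-2}, q_i = a_i*q_{i-1} + q_{i-2} with p_{-2}=0, p_{-1}=1, q_{-2}=1, q_{-1}=0), until the denominator exceeds 5:
  i=0: a_0=4, p_0 = 4*1 + 0 = 4, q_0 = 4*0 + 1 = 1.
  i=1: a_1=1, p_1 = 1*4 + 1 = 5, q_1 = 1*1 + 0 = 1.
  i=2: a_2=11, p_2 = 11*5 + 4 = 59, q_2 = 11*1 + 1 = 12.
q_2 = 12 > 5, so the last convergent with denominator <= 5 is p_1/q_1 = 5/1.
The closest fraction with denominator <= 5 is either p_1/q_1 or the intermediate fraction (k*p_1 + p_0)/(k*q_1 + q_0) with the largest k >= 1 whose denominator stays <= 5; these approach x as k grows, and every other convergent or intermediate fraction in range is farther away.
Largest k: floor((5 - q_0)/q_1) = floor((5 - 1)/1) = 4.
That gives (4*5 + 4)/(4*1 + 1) = 24/5.
Compare the errors: |x - 5/1| = |187*1 - 5*38|/(38*1) = 3/38, and |x - 24/5| = |187*5 - 24*38|/(38*5) = 23/190.
Cross-multiplying, 3*190 = 570 < 874 = 23*38, so 3/38 is smaller: the convergent 5/1 is closer to x than 24/5.

5/1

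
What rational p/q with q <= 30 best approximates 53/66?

4/5

Expand x = 53/66 as a continued fraction with the Euclidean algorithm:
  53 = 0*66 + 53, so a_0 = 0.
  66 = 1*53 + 13, so a_1 = 1.
  53 = 4*13 + 1, so a_2 = 4.
  13 = 13*1 + 0, so a_3 = 13.
so x = [0; 1, 4, 13].
Convergents (p_i = a_i*p_{i-1} + p_{i-2}, q_i = a_i*q_{i-1} + q_{i-2} with p_{-2}=0, p_{-1}=1, q_{-2}=1, q_{-1}=0), until the denominator exceeds 30:
  i=0: a_0=0, p_0 = 0*1 + 0 = 0, q_0 = 0*0 + 1 = 1.
  i=1: a_1=1, p_1 = 1*0 + 1 = 1, q_1 = 1*1 + 0 = 1.
  i=2: a_2=4, p_2 = 4*1 + 0 = 4, q_2 = 4*1 + 1 = 5.
  i=3: a_3=13, p_3 = 13*4 + 1 = 53, q_3 = 13*5 + 1 = 66.
q_3 = 66 > 30, so the last convergent with denominator <= 30 is p_2/q_2 = 4/5.
The closest fraction with denominator <= 30 is either p_2/q_2 or the intermediate fraction (k*p_2 + p_1)/(k*q_2 + q_1) with the largest k >= 1 whose denominator stays <= 30; these approach x as k grows, and every other convergent or intermediate fraction in range is farther away.
Largest k: floor((30 - q_1)/q_2) = floor((30 - 1)/5) = 5.
That gives (5*4 + 1)/(5*5 + 1) = 21/26.
Compare the errors: |x - 4/5| = |53*5 - 4*66|/(66*5) = 1/330, and |x - 21/26| = |53*26 - 21*66|/(66*26) = 8/1716.
Cross-multiplying, 1*1716 = 1716 < 2640 = 8*330, so 1/330 is smaller: the convergent 4/5 is closer to x than 21/26.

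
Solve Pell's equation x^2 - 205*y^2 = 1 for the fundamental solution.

(x, y) = (39689, 2772)

First expand sqrt(205) as a continued fraction. With x_i = (sqrt(205) + m_i)/d_i and (m_0, d_0) = (0, 1): a_0 = floor(sqrt(205)) = 14, since 14^2 = 196 <= 205 < 225 = 15^2.
Iterate m_{i+1} = d_i*a_i - m_i, d_{i+1} = (205 - m_{i+1}^2)/d_i, a_{i+1} = floor((a_0 + m_{i+1})/d_{i+1}):
  m_1 = 1*14 - 0 = 14, d_1 = (205 - 14^2)/1 = 9/1 = 9, a_1 = floor((14 + 14)/9) = 3.
  m_2 = 9*3 - 14 = 13, d_2 = (205 - 13^2)/9 = 36/9 = 4, a_2 = floor((14 + 13)/4) = 6.
  m_3 = 4*6 - 13 = 11, d_3 = (205 - 11^2)/4 = 84/4 = 21, a_3 = floor((14 + 11)/21) = 1.
  m_4 = 21*1 - 11 = 10, d_4 = (205 - 10^2)/21 = 105/21 = 5, a_4 = floor((14 + 10)/5) = 4.
  m_5 = 5*4 - 10 = 10, d_5 = (205 - 10^2)/5 = 105/5 = 21, a_5 = floor((14 + 10)/21) = 1.
  m_6 = 21*1 - 10 = 11, d_6 = (205 - 11^2)/21 = 84/21 = 4, a_6 = floor((14 + 11)/4) = 6.
  m_7 = 4*6 - 11 = 13, d_7 = (205 - 13^2)/4 = 36/4 = 9, a_7 = floor((14 + 13)/9) = 3.
  m_8 = 9*3 - 13 = 14, d_8 = (205 - 14^2)/9 = 9/9 = 1, a_8 = floor((14 + 14)/1) = 28.
  m_9 = 1*28 - 14 = 14, d_9 = (205 - 14^2)/1 = 9/1 = 9: (m_9, d_9) = (m_1, d_1) = (14, 9), so from here the quotients repeat a_1, ..., a_8; the period length is 8.
So sqrt(205) = [14; (3, 6, 1, 4, 1, 6, 3, 28)] with period length k = 8.
k is even, so the fundamental solution of x^2 - 205y^2 = 1 is (p_{k-1}, q_{k-1}) = (p_7, q_7); compute convergents through index 7.
Convergents (p_i = a_i*p_{i-1} + p_{i-2}, q_i = a_i*q_{i-1} + q_{i-2} with p_{-2}=0, p_{-1}=1, q_{-2}=1, q_{-1}=0):
  i=0: a_0=14, p_0 = 14*1 + 0 = 14, q_0 = 14*0 + 1 = 1.
  i=1: a_1=3, p_1 = 3*14 + 1 = 43, q_1 = 3*1 + 0 = 3.
  i=2: a_2=6, p_2 = 6*43 + 14 = 272, q_2 = 6*3 + 1 = 19.
  i=3: a_3=1, p_3 = 1*272 + 43 = 315, q_3 = 1*19 + 3 = 22.
  i=4: a_4=4, p_4 = 4*315 + 272 = 1532, q_4 = 4*22 + 19 = 107.
  i=5: a_5=1, p_5 = 1*1532 + 315 = 1847, q_5 = 1*107 + 22 = 129.
  i=6: a_6=6, p_6 = 6*1847 + 1532 = 12614, q_6 = 6*129 + 107 = 881.
  i=7: a_7=3, p_7 = 3*12614 + 1847 = 39689, q_7 = 3*881 + 129 = 2772.
Check: 39689^2 - 205*2772^2 = 1575216721 - 1575216720 = 1, so (x, y) = (39689, 2772) solves the equation, and by the theorem it is the least positive solution.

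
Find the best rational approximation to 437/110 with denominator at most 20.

Expand x = 437/110 as a continued fraction with the Euclidean algorithm:
  437 = 3*110 + 107, so a_0 = 3.
  110 = 1*107 + 3, so a_1 = 1.
  107 = 35*3 + 2, so a_2 = 35.
  3 = 1*2 + 1, so a_3 = 1.
  2 = 2*1 + 0, so a_4 = 2.
so x = [3; 1, 35, 1, 2].
Convergents (p_i = a_i*p_{i-1} + p_{i-2}, q_i = a_i*q_{i-1} + q_{i-2} with p_{-2}=0, p_{-1}=1, q_{-2}=1, q_{-1}=0), until the denominator exceeds 20:
  i=0: a_0=3, p_0 = 3*1 + 0 = 3, q_0 = 3*0 + 1 = 1.
  i=1: a_1=1, p_1 = 1*3 + 1 = 4, q_1 = 1*1 + 0 = 1.
  i=2: a_2=35, p_2 = 35*4 + 3 = 143, q_2 = 35*1 + 1 = 36.
q_2 = 36 > 20, so the last convergent with denominator <= 20 is p_1/q_1 = 4/1.
The closest fraction with denominator <= 20 is either p_1/q_1 or the intermediate fraction (k*p_1 + p_0)/(k*q_1 + q_0) with the largest k >= 1 whose denominator stays <= 20; these approach x as k grows, and every other convergent or intermediate fraction in range is farther away.
Largest k: floor((20 - q_0)/q_1) = floor((20 - 1)/1) = 19.
That gives (19*4 + 3)/(19*1 + 1) = 79/20.
Compare the errors: |x - 4/1| = |437*1 - 4*110|/(110*1) = 3/110, and |x - 79/20| = |437*20 - 79*110|/(110*20) = 50/2200.
Cross-multiplying, 50*110 = 5500 < 6600 = 3*2200, so 50/2200 is smaller: the intermediate fraction 79/20 is closer to x than 4/1.

79/20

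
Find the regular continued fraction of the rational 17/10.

[1; 1, 2, 3]

Run the Euclidean algorithm on 17 and 10; the successive quotients are the partial quotients a_0, a_1, ... (each step inverts the fractional part left over by the previous one):
  17 = 1*10 + 7, so a_0 = 1.
  10 = 1*7 + 3, so a_1 = 1.
  7 = 2*3 + 1, so a_2 = 2.
  3 = 3*1 + 0, so a_3 = 3.
The remainder reaches 0 after 4 divisions, so the expansion has 4 partial quotients, read off in order.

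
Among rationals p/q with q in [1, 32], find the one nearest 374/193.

Expand x = 374/193 as a continued fraction with the Euclidean algorithm:
  374 = 1*193 + 181, so a_0 = 1.
  193 = 1*181 + 12, so a_1 = 1.
  181 = 15*12 + 1, so a_2 = 15.
  12 = 12*1 + 0, so a_3 = 12.
so x = [1; 1, 15, 12].
Convergents (p_i = a_i*p_{i-1} + p_{i-2}, q_i = a_i*q_{i-1} + q_{i-2} with p_{-2}=0, p_{-1}=1, q_{-2}=1, q_{-1}=0), until the denominator exceeds 32:
  i=0: a_0=1, p_0 = 1*1 + 0 = 1, q_0 = 1*0 + 1 = 1.
  i=1: a_1=1, p_1 = 1*1 + 1 = 2, q_1 = 1*1 + 0 = 1.
  i=2: a_2=15, p_2 = 15*2 + 1 = 31, q_2 = 15*1 + 1 = 16.
  i=3: a_3=12, p_3 = 12*31 + 2 = 374, q_3 = 12*16 + 1 = 193.
q_3 = 193 > 32, so the last convergent with denominator <= 32 is p_2/q_2 = 31/16.
The closest fraction with denominator <= 32 is either p_2/q_2 or the intermediate fraction (k*p_2 + p_1)/(k*q_2 + q_1) with the largest k >= 1 whose denominator stays <= 32; these approach x as k grows, and every other convergent or intermediate fraction in range is farther away.
Largest k: floor((32 - q_1)/q_2) = floor((32 - 1)/16) = 1.
That gives (1*31 + 2)/(1*16 + 1) = 33/17.
Compare the errors: |x - 31/16| = |374*16 - 31*193|/(193*16) = 1/3088, and |x - 33/17| = |374*17 - 33*193|/(193*17) = 11/3281.
Cross-multiplying, 1*3281 = 3281 < 33968 = 11*3088, so 1/3088 is smaller: the convergent 31/16 is closer to x than 33/17.

31/16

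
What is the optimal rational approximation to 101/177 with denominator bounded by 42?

4/7

Expand x = 101/177 as a continued fraction with the Euclidean algorithm:
  101 = 0*177 + 101, so a_0 = 0.
  177 = 1*101 + 76, so a_1 = 1.
  101 = 1*76 + 25, so a_2 = 1.
  76 = 3*25 + 1, so a_3 = 3.
  25 = 25*1 + 0, so a_4 = 25.
so x = [0; 1, 1, 3, 25].
Convergents (p_i = a_i*p_{i-1} + p_{i-2}, q_i = a_i*q_{i-1} + q_{i-2} with p_{-2}=0, p_{-1}=1, q_{-2}=1, q_{-1}=0), until the denominator exceeds 42:
  i=0: a_0=0, p_0 = 0*1 + 0 = 0, q_0 = 0*0 + 1 = 1.
  i=1: a_1=1, p_1 = 1*0 + 1 = 1, q_1 = 1*1 + 0 = 1.
  i=2: a_2=1, p_2 = 1*1 + 0 = 1, q_2 = 1*1 + 1 = 2.
  i=3: a_3=3, p_3 = 3*1 + 1 = 4, q_3 = 3*2 + 1 = 7.
  i=4: a_4=25, p_4 = 25*4 + 1 = 101, q_4 = 25*7 + 2 = 177.
q_4 = 177 > 42, so the last convergent with denominator <= 42 is p_3/q_3 = 4/7.
The closest fraction with denominator <= 42 is either p_3/q_3 or the intermediate fraction (k*p_3 + p_2)/(k*q_3 + q_2) with the largest k >= 1 whose denominator stays <= 42; these approach x as k grows, and every other convergent or intermediate fraction in range is farther away.
Largest k: floor((42 - q_2)/q_3) = floor((42 - 2)/7) = 5.
That gives (5*4 + 1)/(5*7 + 2) = 21/37.
Compare the errors: |x - 4/7| = |101*7 - 4*177|/(177*7) = 1/1239, and |x - 21/37| = |101*37 - 21*177|/(177*37) = 20/6549.
Cross-multiplying, 1*6549 = 6549 < 24780 = 20*1239, so 1/1239 is smaller: the convergent 4/7 is closer to x than 21/37.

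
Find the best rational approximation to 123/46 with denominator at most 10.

Expand x = 123/46 as a continued fraction with the Euclidean algorithm:
  123 = 2*46 + 31, so a_0 = 2.
  46 = 1*31 + 15, so a_1 = 1.
  31 = 2*15 + 1, so a_2 = 2.
  15 = 15*1 + 0, so a_3 = 15.
so x = [2; 1, 2, 15].
Convergents (p_i = a_i*p_{i-1} + p_{i-2}, q_i = a_i*q_{i-1} + q_{i-2} with p_{-2}=0, p_{-1}=1, q_{-2}=1, q_{-1}=0), until the denominator exceeds 10:
  i=0: a_0=2, p_0 = 2*1 + 0 = 2, q_0 = 2*0 + 1 = 1.
  i=1: a_1=1, p_1 = 1*2 + 1 = 3, q_1 = 1*1 + 0 = 1.
  i=2: a_2=2, p_2 = 2*3 + 2 = 8, q_2 = 2*1 + 1 = 3.
  i=3: a_3=15, p_3 = 15*8 + 3 = 123, q_3 = 15*3 + 1 = 46.
q_3 = 46 > 10, so the last convergent with denominator <= 10 is p_2/q_2 = 8/3.
The closest fraction with denominator <= 10 is either p_2/q_2 or the intermediate fraction (k*p_2 + p_1)/(k*q_2 + q_1) with the largest k >= 1 whose denominator stays <= 10; these approach x as k grows, and every other convergent or intermediate fraction in range is farther away.
Largest k: floor((10 - q_1)/q_2) = floor((10 - 1)/3) = 3.
That gives (3*8 + 3)/(3*3 + 1) = 27/10.
Compare the errors: |x - 8/3| = |123*3 - 8*46|/(46*3) = 1/138, and |x - 27/10| = |123*10 - 27*46|/(46*10) = 12/460.
Cross-multiplying, 1*460 = 460 < 1656 = 12*138, so 1/138 is smaller: the convergent 8/3 is closer to x than 27/10.

8/3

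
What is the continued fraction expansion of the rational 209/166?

[1; 3, 1, 6, 6]

Run the Euclidean algorithm on 209 and 166; the successive quotients are the partial quotients a_0, a_1, ... (each step inverts the fractional part left over by the previous one):
  209 = 1*166 + 43, so a_0 = 1.
  166 = 3*43 + 37, so a_1 = 3.
  43 = 1*37 + 6, so a_2 = 1.
  37 = 6*6 + 1, so a_3 = 6.
  6 = 6*1 + 0, so a_4 = 6.
The remainder reaches 0 after 5 divisions, so the expansion has 5 partial quotients, read off in order.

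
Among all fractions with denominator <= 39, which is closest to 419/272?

Expand x = 419/272 as a continued fraction with the Euclidean algorithm:
  419 = 1*272 + 147, so a_0 = 1.
  272 = 1*147 + 125, so a_1 = 1.
  147 = 1*125 + 22, so a_2 = 1.
  125 = 5*22 + 15, so a_3 = 5.
  22 = 1*15 + 7, so a_4 = 1.
  15 = 2*7 + 1, so a_5 = 2.
  7 = 7*1 + 0, so a_6 = 7.
so x = [1; 1, 1, 5, 1, 2, 7].
Convergents (p_i = a_i*p_{i-1} + p_{i-2}, q_i = a_i*q_{i-1} + q_{i-2} with p_{-2}=0, p_{-1}=1, q_{-2}=1, q_{-1}=0), until the denominator exceeds 39:
  i=0: a_0=1, p_0 = 1*1 + 0 = 1, q_0 = 1*0 + 1 = 1.
  i=1: a_1=1, p_1 = 1*1 + 1 = 2, q_1 = 1*1 + 0 = 1.
  i=2: a_2=1, p_2 = 1*2 + 1 = 3, q_2 = 1*1 + 1 = 2.
  i=3: a_3=5, p_3 = 5*3 + 2 = 17, q_3 = 5*2 + 1 = 11.
  i=4: a_4=1, p_4 = 1*17 + 3 = 20, q_4 = 1*11 + 2 = 13.
  i=5: a_5=2, p_5 = 2*20 + 17 = 57, q_5 = 2*13 + 11 = 37.
  i=6: a_6=7, p_6 = 7*57 + 20 = 419, q_6 = 7*37 + 13 = 272.
q_6 = 272 > 39, so the last convergent with denominator <= 39 is p_5/q_5 = 57/37.
The closest fraction with denominator <= 39 is either p_5/q_5 or the intermediate fraction (k*p_5 + p_4)/(k*q_5 + q_4) with the largest k >= 1 whose denominator stays <= 39; these approach x as k grows, and every other convergent or intermediate fraction in range is farther away.
Largest k: floor((39 - q_4)/q_5) = floor((39 - 13)/37) = 0.
Since k = 0, no intermediate fraction beyond p_5/q_5 has denominator <= 39, so the convergent 57/37 is the closest (its error is |419*37 - 57*272|/(272*37) = 1/10064).

57/37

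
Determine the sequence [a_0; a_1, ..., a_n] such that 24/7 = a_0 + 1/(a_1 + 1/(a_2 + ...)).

Run the Euclidean algorithm on 24 and 7; the successive quotients are the partial quotients a_0, a_1, ... (each step inverts the fractional part left over by the previous one):
  24 = 3*7 + 3, so a_0 = 3.
  7 = 2*3 + 1, so a_1 = 2.
  3 = 3*1 + 0, so a_2 = 3.
The remainder reaches 0 after 3 divisions, so the expansion has 3 partial quotients, read off in order.

[3; 2, 3]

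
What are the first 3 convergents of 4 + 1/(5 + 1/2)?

Using the convergent recurrence p_i = a_i*p_{i-1} + p_{i-2}, q_i = a_i*q_{i-1} + q_{i-2} with p_{-2}=0, p_{-1}=1, q_{-2}=1, q_{-1}=0:
  i=0: a_0=4, p_0 = 4*1 + 0 = 4, q_0 = 4*0 + 1 = 1.
  i=1: a_1=5, p_1 = 5*4 + 1 = 21, q_1 = 5*1 + 0 = 5.
  i=2: a_2=2, p_2 = 2*21 + 4 = 46, q_2 = 2*5 + 1 = 11.

4/1, 21/5, 46/11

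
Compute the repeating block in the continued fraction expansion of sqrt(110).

[10; (2, 20)]

Write x_i = (sqrt(110) + m_i)/d_i with (m_0, d_0) = (0, 1). a_0 = floor(sqrt(110)) = 10, since 10^2 = 100 <= 110 < 121 = 11^2.
Iterate m_{i+1} = d_i*a_i - m_i, d_{i+1} = (110 - m_{i+1}^2)/d_i, a_{i+1} = floor((a_0 + m_{i+1})/d_{i+1}):
  m_1 = 1*10 - 0 = 10, d_1 = (110 - 10^2)/1 = 10/1 = 10, a_1 = floor((10 + 10)/10) = 2.
  m_2 = 10*2 - 10 = 10, d_2 = (110 - 10^2)/10 = 10/10 = 1, a_2 = floor((10 + 10)/1) = 20.
  m_3 = 1*20 - 10 = 10, d_3 = (110 - 10^2)/1 = 10/1 = 10: (m_3, d_3) = (m_1, d_1) = (10, 10), so from here the quotients repeat a_1, a_2; the period length is 2.
Hence the expansion of sqrt(110) is a_0 = 10 followed by the repeating block 2, 20 (period 2).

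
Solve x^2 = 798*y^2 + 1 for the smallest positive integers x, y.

First expand sqrt(798) as a continued fraction. With x_i = (sqrt(798) + m_i)/d_i and (m_0, d_0) = (0, 1): a_0 = floor(sqrt(798)) = 28, since 28^2 = 784 <= 798 < 841 = 29^2.
Iterate m_{i+1} = d_i*a_i - m_i, d_{i+1} = (798 - m_{i+1}^2)/d_i, a_{i+1} = floor((a_0 + m_{i+1})/d_{i+1}):
  m_1 = 1*28 - 0 = 28, d_1 = (798 - 28^2)/1 = 14/1 = 14, a_1 = floor((28 + 28)/14) = 4.
  m_2 = 14*4 - 28 = 28, d_2 = (798 - 28^2)/14 = 14/14 = 1, a_2 = floor((28 + 28)/1) = 56.
  m_3 = 1*56 - 28 = 28, d_3 = (798 - 28^2)/1 = 14/1 = 14: (m_3, d_3) = (m_1, d_1) = (28, 14), so from here the quotients repeat a_1, a_2; the period length is 2.
So sqrt(798) = [28; (4, 56)] with period length k = 2.
k is even, so the fundamental solution of x^2 - 798y^2 = 1 is (p_{k-1}, q_{k-1}) = (p_1, q_1); compute convergents through index 1.
Convergents (p_i = a_i*p_{i-1} + p_{i-2}, q_i = a_i*q_{i-1} + q_{i-2} with p_{-2}=0, p_{-1}=1, q_{-2}=1, q_{-1}=0):
  i=0: a_0=28, p_0 = 28*1 + 0 = 28, q_0 = 28*0 + 1 = 1.
  i=1: a_1=4, p_1 = 4*28 + 1 = 113, q_1 = 4*1 + 0 = 4.
Check: 113^2 - 798*4^2 = 12769 - 12768 = 1, so (x, y) = (113, 4) solves the equation, and by the theorem it is the least positive solution.

(x, y) = (113, 4)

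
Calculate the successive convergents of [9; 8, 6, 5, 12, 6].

Using the convergent recurrence p_i = a_i*p_{i-1} + p_{i-2}, q_i = a_i*q_{i-1} + q_{i-2} with p_{-2}=0, p_{-1}=1, q_{-2}=1, q_{-1}=0:
  i=0: a_0=9, p_0 = 9*1 + 0 = 9, q_0 = 9*0 + 1 = 1.
  i=1: a_1=8, p_1 = 8*9 + 1 = 73, q_1 = 8*1 + 0 = 8.
  i=2: a_2=6, p_2 = 6*73 + 9 = 447, q_2 = 6*8 + 1 = 49.
  i=3: a_3=5, p_3 = 5*447 + 73 = 2308, q_3 = 5*49 + 8 = 253.
  i=4: a_4=12, p_4 = 12*2308 + 447 = 28143, q_4 = 12*253 + 49 = 3085.
  i=5: a_5=6, p_5 = 6*28143 + 2308 = 171166, q_5 = 6*3085 + 253 = 18763.

9/1, 73/8, 447/49, 2308/253, 28143/3085, 171166/18763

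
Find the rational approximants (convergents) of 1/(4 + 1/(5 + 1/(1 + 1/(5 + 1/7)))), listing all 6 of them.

Using the convergent recurrence p_i = a_i*p_{i-1} + p_{i-2}, q_i = a_i*q_{i-1} + q_{i-2} with p_{-2}=0, p_{-1}=1, q_{-2}=1, q_{-1}=0:
  i=0: a_0=0, p_0 = 0*1 + 0 = 0, q_0 = 0*0 + 1 = 1.
  i=1: a_1=4, p_1 = 4*0 + 1 = 1, q_1 = 4*1 + 0 = 4.
  i=2: a_2=5, p_2 = 5*1 + 0 = 5, q_2 = 5*4 + 1 = 21.
  i=3: a_3=1, p_3 = 1*5 + 1 = 6, q_3 = 1*21 + 4 = 25.
  i=4: a_4=5, p_4 = 5*6 + 5 = 35, q_4 = 5*25 + 21 = 146.
  i=5: a_5=7, p_5 = 7*35 + 6 = 251, q_5 = 7*146 + 25 = 1047.

0/1, 1/4, 5/21, 6/25, 35/146, 251/1047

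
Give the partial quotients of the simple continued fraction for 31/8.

Run the Euclidean algorithm on 31 and 8; the successive quotients are the partial quotients a_0, a_1, ... (each step inverts the fractional part left over by the previous one):
  31 = 3*8 + 7, so a_0 = 3.
  8 = 1*7 + 1, so a_1 = 1.
  7 = 7*1 + 0, so a_2 = 7.
The remainder reaches 0 after 3 divisions, so the expansion has 3 partial quotients, read off in order.

[3; 1, 7]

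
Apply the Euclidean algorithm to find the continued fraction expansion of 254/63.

[4; 31, 2]

Run the Euclidean algorithm on 254 and 63; the successive quotients are the partial quotients a_0, a_1, ... (each step inverts the fractional part left over by the previous one):
  254 = 4*63 + 2, so a_0 = 4.
  63 = 31*2 + 1, so a_1 = 31.
  2 = 2*1 + 0, so a_2 = 2.
The remainder reaches 0 after 3 divisions, so the expansion has 3 partial quotients, read off in order.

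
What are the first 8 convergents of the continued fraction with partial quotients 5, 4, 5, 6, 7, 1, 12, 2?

Using the convergent recurrence p_i = a_i*p_{i-1} + p_{i-2}, q_i = a_i*q_{i-1} + q_{i-2} with p_{-2}=0, p_{-1}=1, q_{-2}=1, q_{-1}=0:
  i=0: a_0=5, p_0 = 5*1 + 0 = 5, q_0 = 5*0 + 1 = 1.
  i=1: a_1=4, p_1 = 4*5 + 1 = 21, q_1 = 4*1 + 0 = 4.
  i=2: a_2=5, p_2 = 5*21 + 5 = 110, q_2 = 5*4 + 1 = 21.
  i=3: a_3=6, p_3 = 6*110 + 21 = 681, q_3 = 6*21 + 4 = 130.
  i=4: a_4=7, p_4 = 7*681 + 110 = 4877, q_4 = 7*130 + 21 = 931.
  i=5: a_5=1, p_5 = 1*4877 + 681 = 5558, q_5 = 1*931 + 130 = 1061.
  i=6: a_6=12, p_6 = 12*5558 + 4877 = 71573, q_6 = 12*1061 + 931 = 13663.
  i=7: a_7=2, p_7 = 2*71573 + 5558 = 148704, q_7 = 2*13663 + 1061 = 28387.

5/1, 21/4, 110/21, 681/130, 4877/931, 5558/1061, 71573/13663, 148704/28387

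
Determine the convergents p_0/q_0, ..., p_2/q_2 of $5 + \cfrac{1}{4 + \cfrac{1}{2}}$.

5/1, 21/4, 47/9

Using the convergent recurrence p_i = a_i*p_{i-1} + p_{i-2}, q_i = a_i*q_{i-1} + q_{i-2} with p_{-2}=0, p_{-1}=1, q_{-2}=1, q_{-1}=0:
  i=0: a_0=5, p_0 = 5*1 + 0 = 5, q_0 = 5*0 + 1 = 1.
  i=1: a_1=4, p_1 = 4*5 + 1 = 21, q_1 = 4*1 + 0 = 4.
  i=2: a_2=2, p_2 = 2*21 + 5 = 47, q_2 = 2*4 + 1 = 9.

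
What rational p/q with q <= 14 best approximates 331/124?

8/3

Expand x = 331/124 as a continued fraction with the Euclidean algorithm:
  331 = 2*124 + 83, so a_0 = 2.
  124 = 1*83 + 41, so a_1 = 1.
  83 = 2*41 + 1, so a_2 = 2.
  41 = 41*1 + 0, so a_3 = 41.
so x = [2; 1, 2, 41].
Convergents (p_i = a_i*p_{i-1} + p_{i-2}, q_i = a_i*q_{i-1} + q_{i-2} with p_{-2}=0, p_{-1}=1, q_{-2}=1, q_{-1}=0), until the denominator exceeds 14:
  i=0: a_0=2, p_0 = 2*1 + 0 = 2, q_0 = 2*0 + 1 = 1.
  i=1: a_1=1, p_1 = 1*2 + 1 = 3, q_1 = 1*1 + 0 = 1.
  i=2: a_2=2, p_2 = 2*3 + 2 = 8, q_2 = 2*1 + 1 = 3.
  i=3: a_3=41, p_3 = 41*8 + 3 = 331, q_3 = 41*3 + 1 = 124.
q_3 = 124 > 14, so the last convergent with denominator <= 14 is p_2/q_2 = 8/3.
The closest fraction with denominator <= 14 is either p_2/q_2 or the intermediate fraction (k*p_2 + p_1)/(k*q_2 + q_1) with the largest k >= 1 whose denominator stays <= 14; these approach x as k grows, and every other convergent or intermediate fraction in range is farther away.
Largest k: floor((14 - q_1)/q_2) = floor((14 - 1)/3) = 4.
That gives (4*8 + 3)/(4*3 + 1) = 35/13.
Compare the errors: |x - 8/3| = |331*3 - 8*124|/(124*3) = 1/372, and |x - 35/13| = |331*13 - 35*124|/(124*13) = 37/1612.
Cross-multiplying, 1*1612 = 1612 < 13764 = 37*372, so 1/372 is smaller: the convergent 8/3 is closer to x than 35/13.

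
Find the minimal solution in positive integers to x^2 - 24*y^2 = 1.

First expand sqrt(24) as a continued fraction. With x_i = (sqrt(24) + m_i)/d_i and (m_0, d_0) = (0, 1): a_0 = floor(sqrt(24)) = 4, since 4^2 = 16 <= 24 < 25 = 5^2.
Iterate m_{i+1} = d_i*a_i - m_i, d_{i+1} = (24 - m_{i+1}^2)/d_i, a_{i+1} = floor((a_0 + m_{i+1})/d_{i+1}):
  m_1 = 1*4 - 0 = 4, d_1 = (24 - 4^2)/1 = 8/1 = 8, a_1 = floor((4 + 4)/8) = 1.
  m_2 = 8*1 - 4 = 4, d_2 = (24 - 4^2)/8 = 8/8 = 1, a_2 = floor((4 + 4)/1) = 8.
  m_3 = 1*8 - 4 = 4, d_3 = (24 - 4^2)/1 = 8/1 = 8: (m_3, d_3) = (m_1, d_1) = (4, 8), so from here the quotients repeat a_1, a_2; the period length is 2.
So sqrt(24) = [4; (1, 8)] with period length k = 2.
k is even, so the fundamental solution of x^2 - 24y^2 = 1 is (p_{k-1}, q_{k-1}) = (p_1, q_1); compute convergents through index 1.
Convergents (p_i = a_i*p_{i-1} + p_{i-2}, q_i = a_i*q_{i-1} + q_{i-2} with p_{-2}=0, p_{-1}=1, q_{-2}=1, q_{-1}=0):
  i=0: a_0=4, p_0 = 4*1 + 0 = 4, q_0 = 4*0 + 1 = 1.
  i=1: a_1=1, p_1 = 1*4 + 1 = 5, q_1 = 1*1 + 0 = 1.
Check: 5^2 - 24*1^2 = 25 - 24 = 1, so (x, y) = (5, 1) solves the equation, and by the theorem it is the least positive solution.

(x, y) = (5, 1)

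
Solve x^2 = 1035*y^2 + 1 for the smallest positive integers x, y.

First expand sqrt(1035) as a continued fraction. With x_i = (sqrt(1035) + m_i)/d_i and (m_0, d_0) = (0, 1): a_0 = floor(sqrt(1035)) = 32, since 32^2 = 1024 <= 1035 < 1089 = 33^2.
Iterate m_{i+1} = d_i*a_i - m_i, d_{i+1} = (1035 - m_{i+1}^2)/d_i, a_{i+1} = floor((a_0 + m_{i+1})/d_{i+1}):
  m_1 = 1*32 - 0 = 32, d_1 = (1035 - 32^2)/1 = 11/1 = 11, a_1 = floor((32 + 32)/11) = 5.
  m_2 = 11*5 - 32 = 23, d_2 = (1035 - 23^2)/11 = 506/11 = 46, a_2 = floor((32 + 23)/46) = 1.
  m_3 = 46*1 - 23 = 23, d_3 = (1035 - 23^2)/46 = 506/46 = 11, a_3 = floor((32 + 23)/11) = 5.
  m_4 = 11*5 - 23 = 32, d_4 = (1035 - 32^2)/11 = 11/11 = 1, a_4 = floor((32 + 32)/1) = 64.
  m_5 = 1*64 - 32 = 32, d_5 = (1035 - 32^2)/1 = 11/1 = 11: (m_5, d_5) = (m_1, d_1) = (32, 11), so from here the quotients repeat a_1, ..., a_4; the period length is 4.
So sqrt(1035) = [32; (5, 1, 5, 64)] with period length k = 4.
k is even, so the fundamental solution of x^2 - 1035y^2 = 1 is (p_{k-1}, q_{k-1}) = (p_3, q_3); compute convergents through index 3.
Convergents (p_i = a_i*p_{i-1} + p_{i-2}, q_i = a_i*q_{i-1} + q_{i-2} with p_{-2}=0, p_{-1}=1, q_{-2}=1, q_{-1}=0):
  i=0: a_0=32, p_0 = 32*1 + 0 = 32, q_0 = 32*0 + 1 = 1.
  i=1: a_1=5, p_1 = 5*32 + 1 = 161, q_1 = 5*1 + 0 = 5.
  i=2: a_2=1, p_2 = 1*161 + 32 = 193, q_2 = 1*5 + 1 = 6.
  i=3: a_3=5, p_3 = 5*193 + 161 = 1126, q_3 = 5*6 + 5 = 35.
Check: 1126^2 - 1035*35^2 = 1267876 - 1267875 = 1, so (x, y) = (1126, 35) solves the equation, and by the theorem it is the least positive solution.

(x, y) = (1126, 35)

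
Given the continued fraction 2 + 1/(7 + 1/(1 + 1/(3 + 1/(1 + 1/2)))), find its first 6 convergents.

2/1, 15/7, 17/8, 66/31, 83/39, 232/109

Using the convergent recurrence p_i = a_i*p_{i-1} + p_{i-2}, q_i = a_i*q_{i-1} + q_{i-2} with p_{-2}=0, p_{-1}=1, q_{-2}=1, q_{-1}=0:
  i=0: a_0=2, p_0 = 2*1 + 0 = 2, q_0 = 2*0 + 1 = 1.
  i=1: a_1=7, p_1 = 7*2 + 1 = 15, q_1 = 7*1 + 0 = 7.
  i=2: a_2=1, p_2 = 1*15 + 2 = 17, q_2 = 1*7 + 1 = 8.
  i=3: a_3=3, p_3 = 3*17 + 15 = 66, q_3 = 3*8 + 7 = 31.
  i=4: a_4=1, p_4 = 1*66 + 17 = 83, q_4 = 1*31 + 8 = 39.
  i=5: a_5=2, p_5 = 2*83 + 66 = 232, q_5 = 2*39 + 31 = 109.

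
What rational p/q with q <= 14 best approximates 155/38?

Expand x = 155/38 as a continued fraction with the Euclidean algorithm:
  155 = 4*38 + 3, so a_0 = 4.
  38 = 12*3 + 2, so a_1 = 12.
  3 = 1*2 + 1, so a_2 = 1.
  2 = 2*1 + 0, so a_3 = 2.
so x = [4; 12, 1, 2].
Convergents (p_i = a_i*p_{i-1} + p_{i-2}, q_i = a_i*q_{i-1} + q_{i-2} with p_{-2}=0, p_{-1}=1, q_{-2}=1, q_{-1}=0), until the denominator exceeds 14:
  i=0: a_0=4, p_0 = 4*1 + 0 = 4, q_0 = 4*0 + 1 = 1.
  i=1: a_1=12, p_1 = 12*4 + 1 = 49, q_1 = 12*1 + 0 = 12.
  i=2: a_2=1, p_2 = 1*49 + 4 = 53, q_2 = 1*12 + 1 = 13.
  i=3: a_3=2, p_3 = 2*53 + 49 = 155, q_3 = 2*13 + 12 = 38.
q_3 = 38 > 14, so the last convergent with denominator <= 14 is p_2/q_2 = 53/13.
The closest fraction with denominator <= 14 is either p_2/q_2 or the intermediate fraction (k*p_2 + p_1)/(k*q_2 + q_1) with the largest k >= 1 whose denominator stays <= 14; these approach x as k grows, and every other convergent or intermediate fraction in range is farther away.
Largest k: floor((14 - q_1)/q_2) = floor((14 - 12)/13) = 0.
Since k = 0, no intermediate fraction beyond p_2/q_2 has denominator <= 14, so the convergent 53/13 is the closest (its error is |155*13 - 53*38|/(38*13) = 1/494).

53/13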